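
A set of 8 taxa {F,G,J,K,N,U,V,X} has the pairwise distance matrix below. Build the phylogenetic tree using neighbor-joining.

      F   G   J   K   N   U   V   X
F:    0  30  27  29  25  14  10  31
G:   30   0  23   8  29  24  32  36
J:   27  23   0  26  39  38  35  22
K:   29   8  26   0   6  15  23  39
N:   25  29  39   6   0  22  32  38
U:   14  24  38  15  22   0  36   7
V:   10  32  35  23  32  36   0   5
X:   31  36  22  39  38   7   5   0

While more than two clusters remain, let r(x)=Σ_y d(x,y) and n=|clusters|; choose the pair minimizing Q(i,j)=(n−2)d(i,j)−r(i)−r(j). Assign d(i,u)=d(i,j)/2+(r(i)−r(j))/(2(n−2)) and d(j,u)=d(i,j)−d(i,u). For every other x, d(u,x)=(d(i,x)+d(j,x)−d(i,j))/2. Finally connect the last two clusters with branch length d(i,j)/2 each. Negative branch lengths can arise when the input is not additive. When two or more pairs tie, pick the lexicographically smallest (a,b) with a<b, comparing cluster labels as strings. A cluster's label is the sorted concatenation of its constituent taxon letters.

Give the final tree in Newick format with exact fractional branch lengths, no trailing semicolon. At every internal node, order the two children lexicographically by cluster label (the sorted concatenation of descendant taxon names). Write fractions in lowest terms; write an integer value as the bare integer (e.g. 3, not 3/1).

(((F:233/32,(V:25/12,X:35/12):343/32):39/32,((G:145/16,J:223/16):79/24,(K:-11/10,N:71/10):185/24):183/32):201/64,U:201/64)

1. join V+X (d=5, Q=-321) ⇒ VX; edges |V|=25/12, |X|=35/12
  updated: d(F,VX)=18, d(G,VX)=63/2, d(J,VX)=26, d(K,VX)=57/2, d(N,VX)=65/2, d(U,VX)=19
2. join K+N (d=6, Q=-236) ⇒ KN; edges |K|=-11/10, |N|=71/10
  updated: d(F,KN)=24, d(G,KN)=31/2, d(J,KN)=59/2, d(KN,U)=31/2, d(KN,VX)=55/2
3. join G+J (d=23, Q=-351/2) ⇒ GJ; edges |G|=145/16, |J|=223/16
  updated: d(F,GJ)=17, d(GJ,KN)=11, d(GJ,U)=39/2, d(GJ,VX)=69/4
4. join GJ+KN (d=11, Q=-439/4) ⇒ GJKN; edges |GJ|=79/24, |KN|=185/24
  updated: d(F,GJKN)=15, d(GJKN,U)=12, d(GJKN,VX)=135/8
5. join F+VX (d=18, Q=-519/8) ⇒ FVX; edges |F|=233/32, |VX|=343/32
  updated: d(FVX,GJKN)=111/16, d(FVX,U)=15/2
6. join FVX+GJKN (d=111/16, Q=-423/16) ⇒ FGJKNVX; edges |FVX|=39/32, |GJKN|=183/32
  updated: d(FGJKNVX,U)=201/32
7. join FGJKNVX+U (d=201/32) ⇒ FGJKNUVX; edges |FGJKNVX|=201/64, |U|=201/64
final tree: (((F:233/32,(V:25/12,X:35/12):343/32):39/32,((G:145/16,J:223/16):79/24,(K:-11/10,N:71/10):185/24):183/32):201/64,U:201/64)
total length: 2439/32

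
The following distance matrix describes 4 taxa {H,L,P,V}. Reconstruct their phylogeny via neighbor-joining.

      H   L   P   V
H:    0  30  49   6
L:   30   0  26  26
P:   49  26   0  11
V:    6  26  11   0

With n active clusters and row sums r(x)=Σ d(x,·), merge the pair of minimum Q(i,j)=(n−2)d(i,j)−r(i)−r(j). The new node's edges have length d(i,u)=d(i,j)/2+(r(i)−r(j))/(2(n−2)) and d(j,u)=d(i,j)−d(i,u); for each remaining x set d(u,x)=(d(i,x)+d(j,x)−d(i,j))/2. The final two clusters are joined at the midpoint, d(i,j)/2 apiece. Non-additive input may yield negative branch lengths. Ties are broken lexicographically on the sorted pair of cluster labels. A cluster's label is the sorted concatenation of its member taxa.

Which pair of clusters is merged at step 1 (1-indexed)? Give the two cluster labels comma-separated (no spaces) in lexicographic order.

step 1: merge (H,V) at d=6, Q=-116; branch lengths H→27/2, V→-15/2; new cluster HV
  updated: d(HV,L)=25, d(HV,P)=27
step 2: merge (HV,L) at d=25, Q=-78; branch lengths HV→13, L→12; new cluster HLV
  updated: d(HLV,P)=14
step 3: merge (HLV,P) at d=14; branch lengths HLV→7, P→7; new cluster HLPV
final tree: (((H:27/2,V:-15/2):13,L:12):7,P:7)
total length: 45

H,V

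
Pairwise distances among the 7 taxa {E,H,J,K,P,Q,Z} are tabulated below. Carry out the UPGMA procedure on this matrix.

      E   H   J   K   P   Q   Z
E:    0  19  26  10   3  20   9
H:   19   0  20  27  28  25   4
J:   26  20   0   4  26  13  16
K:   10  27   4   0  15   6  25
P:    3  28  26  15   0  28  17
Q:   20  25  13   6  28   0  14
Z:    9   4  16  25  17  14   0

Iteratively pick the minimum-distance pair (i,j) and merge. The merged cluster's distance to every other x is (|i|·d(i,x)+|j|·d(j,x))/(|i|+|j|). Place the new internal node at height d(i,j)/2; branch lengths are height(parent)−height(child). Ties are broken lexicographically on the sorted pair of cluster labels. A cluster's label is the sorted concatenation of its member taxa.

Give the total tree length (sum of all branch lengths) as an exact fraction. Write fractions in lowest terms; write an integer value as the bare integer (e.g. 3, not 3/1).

323/8

1. join E+P (d=3) ⇒ EP; edges |E|=3/2, |P|=3/2
  updated: d(EP,H)=47/2, d(EP,J)=26, d(EP,K)=25/2, d(EP,Q)=24, d(EP,Z)=13
2. join H+Z (d=4) ⇒ HZ; edges |H|=2, |Z|=2
  updated: d(EP,HZ)=73/4, d(HZ,J)=18, d(HZ,K)=26, d(HZ,Q)=39/2
3. join J+K (d=4) ⇒ JK; edges |J|=2, |K|=2
  updated: d(EP,JK)=77/4, d(HZ,JK)=22, d(JK,Q)=19/2
4. join JK+Q (d=19/2) ⇒ JKQ; edges |JK|=11/4, |Q|=19/4
  updated: d(EP,JKQ)=125/6, d(HZ,JKQ)=127/6
5. join EP+HZ (d=73/4) ⇒ EHPZ; edges |EP|=61/8, |HZ|=57/8
  updated: d(EHPZ,JKQ)=21
6. join EHPZ+JKQ (d=21) ⇒ EHJKPQZ; edges |EHPZ|=11/8, |JKQ|=23/4
final tree: (((E:3/2,P:3/2):61/8,(H:2,Z:2):57/8):11/8,((J:2,K:2):11/4,Q:19/4):23/4)
total length: 323/8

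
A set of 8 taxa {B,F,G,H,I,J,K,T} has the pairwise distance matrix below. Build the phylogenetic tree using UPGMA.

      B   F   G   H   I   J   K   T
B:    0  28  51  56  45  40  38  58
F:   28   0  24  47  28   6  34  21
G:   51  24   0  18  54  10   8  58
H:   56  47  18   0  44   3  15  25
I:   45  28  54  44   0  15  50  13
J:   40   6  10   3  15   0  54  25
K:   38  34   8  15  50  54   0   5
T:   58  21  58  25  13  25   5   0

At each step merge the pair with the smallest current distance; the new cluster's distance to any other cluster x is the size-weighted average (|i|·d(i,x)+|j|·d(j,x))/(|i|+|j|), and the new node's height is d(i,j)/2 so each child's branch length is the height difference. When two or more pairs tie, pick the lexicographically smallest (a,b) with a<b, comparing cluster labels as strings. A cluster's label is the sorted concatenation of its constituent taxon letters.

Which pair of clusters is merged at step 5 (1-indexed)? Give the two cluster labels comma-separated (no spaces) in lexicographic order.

FGHJ,KT

1. join H+J (d=3) ⇒ HJ; edges |H|=3/2, |J|=3/2
  updated: d(B,HJ)=48, d(F,HJ)=53/2, d(G,HJ)=14, d(HJ,I)=59/2, d(HJ,K)=69/2, d(HJ,T)=25
2. join K+T (d=5) ⇒ KT; edges |K|=5/2, |T|=5/2
  updated: d(B,KT)=48, d(F,KT)=55/2, d(G,KT)=33, d(HJ,KT)=119/4, d(I,KT)=63/2
3. join G+HJ (d=14) ⇒ GHJ; edges |G|=7, |HJ|=11/2
  updated: d(B,GHJ)=49, d(F,GHJ)=77/3, d(GHJ,I)=113/3, d(GHJ,KT)=185/6
4. join F+GHJ (d=77/3) ⇒ FGHJ; edges |F|=77/6, |GHJ|=35/6
  updated: d(B,FGHJ)=175/4, d(FGHJ,I)=141/4, d(FGHJ,KT)=30
5. join FGHJ+KT (d=30) ⇒ FGHJKT; edges |FGHJ|=13/6, |KT|=25/2
  updated: d(B,FGHJKT)=271/6, d(FGHJKT,I)=34
6. join FGHJKT+I (d=34) ⇒ FGHIJKT; edges |FGHJKT|=2, |I|=17
  updated: d(B,FGHIJKT)=316/7
7. join B+FGHIJKT (d=316/7) ⇒ BFGHIJKT; edges |B|=158/7, |FGHIJKT|=39/7
final tree: (B:158/7,(((F:77/6,(G:7,(H:3/2,J:3/2):11/2):35/6):13/6,(K:5/2,T:5/2):25/2):2,I:17):39/7)
total length: 4241/42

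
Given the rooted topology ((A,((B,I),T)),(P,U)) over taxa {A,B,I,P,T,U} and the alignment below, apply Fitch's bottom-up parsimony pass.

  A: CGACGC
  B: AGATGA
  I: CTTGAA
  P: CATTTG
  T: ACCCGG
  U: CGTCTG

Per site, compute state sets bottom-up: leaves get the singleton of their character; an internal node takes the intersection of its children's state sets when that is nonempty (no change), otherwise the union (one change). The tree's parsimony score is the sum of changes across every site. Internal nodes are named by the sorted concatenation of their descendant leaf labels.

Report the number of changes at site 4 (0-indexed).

2

BI@0: {A} ∪ {C} = {A,C} (union, +1)
BIT@0: {A,C} ∩ {A} = {A} (intersection, +0)
ABIT@0: {C} ∪ {A} = {A,C} (union, +1)
PU@0: {C} ∩ {C} = {C} (intersection, +0)
ABIPTU@0: {A,C} ∩ {C} = {C} (intersection, +0)
BI@1: {G} ∪ {T} = {G,T} (union, +1)
BIT@1: {G,T} ∪ {C} = {C,G,T} (union, +1)
ABIT@1: {G} ∩ {C,G,T} = {G} (intersection, +0)
PU@1: {A} ∪ {G} = {A,G} (union, +1)
ABIPTU@1: {G} ∩ {A,G} = {G} (intersection, +0)
BI@2: {A} ∪ {T} = {A,T} (union, +1)
BIT@2: {A,T} ∪ {C} = {A,C,T} (union, +1)
ABIT@2: {A} ∩ {A,C,T} = {A} (intersection, +0)
PU@2: {T} ∩ {T} = {T} (intersection, +0)
ABIPTU@2: {A} ∪ {T} = {A,T} (union, +1)
BI@3: {T} ∪ {G} = {G,T} (union, +1)
BIT@3: {G,T} ∪ {C} = {C,G,T} (union, +1)
ABIT@3: {C} ∩ {C,G,T} = {C} (intersection, +0)
PU@3: {T} ∪ {C} = {C,T} (union, +1)
ABIPTU@3: {C} ∩ {C,T} = {C} (intersection, +0)
BI@4: {G} ∪ {A} = {A,G} (union, +1)
BIT@4: {A,G} ∩ {G} = {G} (intersection, +0)
ABIT@4: {G} ∩ {G} = {G} (intersection, +0)
PU@4: {T} ∩ {T} = {T} (intersection, +0)
ABIPTU@4: {G} ∪ {T} = {G,T} (union, +1)
BI@5: {A} ∩ {A} = {A} (intersection, +0)
BIT@5: {A} ∪ {G} = {A,G} (union, +1)
ABIT@5: {C} ∪ {A,G} = {A,C,G} (union, +1)
PU@5: {G} ∩ {G} = {G} (intersection, +0)
ABIPTU@5: {A,C,G} ∩ {G} = {G} (intersection, +0)
per-site changes: [2, 3, 3, 3, 2, 2]; total = 15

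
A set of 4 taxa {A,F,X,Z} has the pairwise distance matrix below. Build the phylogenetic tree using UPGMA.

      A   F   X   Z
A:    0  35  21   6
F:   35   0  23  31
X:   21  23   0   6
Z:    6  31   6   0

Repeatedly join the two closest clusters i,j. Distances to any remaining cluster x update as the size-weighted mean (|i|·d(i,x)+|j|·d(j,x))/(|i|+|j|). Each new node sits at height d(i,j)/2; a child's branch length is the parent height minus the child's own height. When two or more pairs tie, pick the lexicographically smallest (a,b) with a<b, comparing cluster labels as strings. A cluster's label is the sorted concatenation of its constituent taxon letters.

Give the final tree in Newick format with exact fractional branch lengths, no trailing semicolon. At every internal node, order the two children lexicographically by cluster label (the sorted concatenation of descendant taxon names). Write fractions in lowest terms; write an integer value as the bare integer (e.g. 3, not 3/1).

(((A:3,Z:3):15/4,X:27/4):97/12,F:89/6)

1. join A+Z (d=6) ⇒ AZ; edges |A|=3, |Z|=3
  updated: d(AZ,F)=33, d(AZ,X)=27/2
2. join AZ+X (d=27/2) ⇒ AXZ; edges |AZ|=15/4, |X|=27/4
  updated: d(AXZ,F)=89/3
3. join AXZ+F (d=89/3) ⇒ AFXZ; edges |AXZ|=97/12, |F|=89/6
final tree: (((A:3,Z:3):15/4,X:27/4):97/12,F:89/6)
total length: 473/12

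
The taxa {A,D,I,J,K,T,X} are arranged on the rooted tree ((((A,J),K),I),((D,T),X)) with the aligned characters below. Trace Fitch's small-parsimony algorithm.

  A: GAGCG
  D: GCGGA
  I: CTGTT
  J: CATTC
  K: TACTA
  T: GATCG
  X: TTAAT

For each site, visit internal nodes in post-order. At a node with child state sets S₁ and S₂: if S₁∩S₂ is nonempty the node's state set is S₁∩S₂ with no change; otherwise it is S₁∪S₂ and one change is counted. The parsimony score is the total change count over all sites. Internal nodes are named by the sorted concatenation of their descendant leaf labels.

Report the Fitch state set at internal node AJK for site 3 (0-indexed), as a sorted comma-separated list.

T

[col 0] AJ: children A:{G}, J:{C} ∪→ {C,G}; cost 1
[col 0] AJK: children AJ:{C,G}, K:{T} ∪→ {C,G,T}; cost 1
[col 0] AIJK: children AJK:{C,G,T}, I:{C} ∩→ {C}; cost 0
[col 0] DT: children D:{G}, T:{G} ∩→ {G}; cost 0
[col 0] DTX: children DT:{G}, X:{T} ∪→ {G,T}; cost 1
[col 0] ADIJKTX: children AIJK:{C}, DTX:{G,T} ∪→ {C,G,T}; cost 1
[col 1] AJ: children A:{A}, J:{A} ∩→ {A}; cost 0
[col 1] AJK: children AJ:{A}, K:{A} ∩→ {A}; cost 0
[col 1] AIJK: children AJK:{A}, I:{T} ∪→ {A,T}; cost 1
[col 1] DT: children D:{C}, T:{A} ∪→ {A,C}; cost 1
[col 1] DTX: children DT:{A,C}, X:{T} ∪→ {A,C,T}; cost 1
[col 1] ADIJKTX: children AIJK:{A,T}, DTX:{A,C,T} ∩→ {A,T}; cost 0
[col 2] AJ: children A:{G}, J:{T} ∪→ {G,T}; cost 1
[col 2] AJK: children AJ:{G,T}, K:{C} ∪→ {C,G,T}; cost 1
[col 2] AIJK: children AJK:{C,G,T}, I:{G} ∩→ {G}; cost 0
[col 2] DT: children D:{G}, T:{T} ∪→ {G,T}; cost 1
[col 2] DTX: children DT:{G,T}, X:{A} ∪→ {A,G,T}; cost 1
[col 2] ADIJKTX: children AIJK:{G}, DTX:{A,G,T} ∩→ {G}; cost 0
[col 3] AJ: children A:{C}, J:{T} ∪→ {C,T}; cost 1
[col 3] AJK: children AJ:{C,T}, K:{T} ∩→ {T}; cost 0
[col 3] AIJK: children AJK:{T}, I:{T} ∩→ {T}; cost 0
[col 3] DT: children D:{G}, T:{C} ∪→ {C,G}; cost 1
[col 3] DTX: children DT:{C,G}, X:{A} ∪→ {A,C,G}; cost 1
[col 3] ADIJKTX: children AIJK:{T}, DTX:{A,C,G} ∪→ {A,C,G,T}; cost 1
[col 4] AJ: children A:{G}, J:{C} ∪→ {C,G}; cost 1
[col 4] AJK: children AJ:{C,G}, K:{A} ∪→ {A,C,G}; cost 1
[col 4] AIJK: children AJK:{A,C,G}, I:{T} ∪→ {A,C,G,T}; cost 1
[col 4] DT: children D:{A}, T:{G} ∪→ {A,G}; cost 1
[col 4] DTX: children DT:{A,G}, X:{T} ∪→ {A,G,T}; cost 1
[col 4] ADIJKTX: children AIJK:{A,C,G,T}, DTX:{A,G,T} ∩→ {A,G,T}; cost 0
per-site changes: [4, 3, 4, 4, 5]; total = 20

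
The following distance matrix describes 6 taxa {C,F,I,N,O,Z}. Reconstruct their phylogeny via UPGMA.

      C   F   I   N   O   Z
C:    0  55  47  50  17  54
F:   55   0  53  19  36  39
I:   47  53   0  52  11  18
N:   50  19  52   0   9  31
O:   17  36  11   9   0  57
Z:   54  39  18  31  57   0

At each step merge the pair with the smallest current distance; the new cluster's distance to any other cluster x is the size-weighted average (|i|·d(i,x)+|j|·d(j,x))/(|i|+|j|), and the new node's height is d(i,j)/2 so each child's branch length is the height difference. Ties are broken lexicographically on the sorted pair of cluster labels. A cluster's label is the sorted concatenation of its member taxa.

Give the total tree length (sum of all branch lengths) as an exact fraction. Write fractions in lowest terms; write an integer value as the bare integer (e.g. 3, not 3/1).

921/10

step 1: merge (N,O) at d=9; branch lengths N→9/2, O→9/2; new cluster NO
  updated: d(C,NO)=67/2, d(F,NO)=55/2, d(I,NO)=63/2, d(NO,Z)=44
step 2: merge (I,Z) at d=18; branch lengths I→9, Z→9; new cluster IZ
  updated: d(C,IZ)=101/2, d(F,IZ)=46, d(IZ,NO)=151/4
step 3: merge (F,NO) at d=55/2; branch lengths F→55/4, NO→37/4; new cluster FNO
  updated: d(C,FNO)=122/3, d(FNO,IZ)=81/2
step 4: merge (FNO,IZ) at d=81/2; branch lengths FNO→13/2, IZ→45/4; new cluster FINOZ
  updated: d(C,FINOZ)=223/5
step 5: merge (C,FINOZ) at d=223/5; branch lengths C→223/10, FINOZ→41/20; new cluster CFINOZ
final tree: (C:223/10,((F:55/4,(N:9/2,O:9/2):37/4):13/2,(I:9,Z:9):45/4):41/20)
total length: 921/10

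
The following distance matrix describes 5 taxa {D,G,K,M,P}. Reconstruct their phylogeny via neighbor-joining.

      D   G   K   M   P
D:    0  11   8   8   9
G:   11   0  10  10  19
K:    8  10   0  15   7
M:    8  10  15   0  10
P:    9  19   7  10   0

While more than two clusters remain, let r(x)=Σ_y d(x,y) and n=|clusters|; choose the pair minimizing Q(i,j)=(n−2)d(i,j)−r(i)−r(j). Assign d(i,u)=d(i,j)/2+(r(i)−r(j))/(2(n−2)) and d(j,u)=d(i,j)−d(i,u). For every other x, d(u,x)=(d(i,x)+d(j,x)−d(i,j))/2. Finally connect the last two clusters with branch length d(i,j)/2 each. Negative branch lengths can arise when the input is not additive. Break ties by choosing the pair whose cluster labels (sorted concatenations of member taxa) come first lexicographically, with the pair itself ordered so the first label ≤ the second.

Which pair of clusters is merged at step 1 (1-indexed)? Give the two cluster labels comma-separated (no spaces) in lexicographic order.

K,P

iteration 1: select K,P (d=7, Q=-64); attach at lengths (8/3, 13/3); label the merged cluster KP
  updated: d(D,KP)=5, d(G,KP)=11, d(KP,M)=9
iteration 2: select D,KP (d=5, Q=-39); attach at lengths (9/4, 11/4); label the merged cluster DKP
  updated: d(DKP,G)=17/2, d(DKP,M)=6
iteration 3: select DKP,G (d=17/2, Q=-49/2); attach at lengths (9/4, 25/4); label the merged cluster DGKP
  updated: d(DGKP,M)=15/4
iteration 4: select DGKP,M (d=15/4); attach at lengths (15/8, 15/8); label the merged cluster DGKMP
final tree: (((D:9/4,(K:8/3,P:13/3):11/4):9/4,G:25/4):15/8,M:15/8)
total length: 97/4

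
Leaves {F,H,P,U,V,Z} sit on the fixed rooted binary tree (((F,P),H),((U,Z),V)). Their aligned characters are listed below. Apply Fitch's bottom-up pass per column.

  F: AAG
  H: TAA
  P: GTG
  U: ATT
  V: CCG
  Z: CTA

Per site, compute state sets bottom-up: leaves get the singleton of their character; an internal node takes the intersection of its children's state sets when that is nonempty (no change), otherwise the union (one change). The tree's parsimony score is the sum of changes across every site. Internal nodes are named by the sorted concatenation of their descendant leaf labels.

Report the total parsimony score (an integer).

[col 0] FP: children F:{A}, P:{G} ∪→ {A,G}; cost 1
[col 0] FHP: children FP:{A,G}, H:{T} ∪→ {A,G,T}; cost 1
[col 0] UZ: children U:{A}, Z:{C} ∪→ {A,C}; cost 1
[col 0] UVZ: children UZ:{A,C}, V:{C} ∩→ {C}; cost 0
[col 0] FHPUVZ: children FHP:{A,G,T}, UVZ:{C} ∪→ {A,C,G,T}; cost 1
[col 1] FP: children F:{A}, P:{T} ∪→ {A,T}; cost 1
[col 1] FHP: children FP:{A,T}, H:{A} ∩→ {A}; cost 0
[col 1] UZ: children U:{T}, Z:{T} ∩→ {T}; cost 0
[col 1] UVZ: children UZ:{T}, V:{C} ∪→ {C,T}; cost 1
[col 1] FHPUVZ: children FHP:{A}, UVZ:{C,T} ∪→ {A,C,T}; cost 1
[col 2] FP: children F:{G}, P:{G} ∩→ {G}; cost 0
[col 2] FHP: children FP:{G}, H:{A} ∪→ {A,G}; cost 1
[col 2] UZ: children U:{T}, Z:{A} ∪→ {A,T}; cost 1
[col 2] UVZ: children UZ:{A,T}, V:{G} ∪→ {A,G,T}; cost 1
[col 2] FHPUVZ: children FHP:{A,G}, UVZ:{A,G,T} ∩→ {A,G}; cost 0
per-site changes: [4, 3, 3]; total = 10

10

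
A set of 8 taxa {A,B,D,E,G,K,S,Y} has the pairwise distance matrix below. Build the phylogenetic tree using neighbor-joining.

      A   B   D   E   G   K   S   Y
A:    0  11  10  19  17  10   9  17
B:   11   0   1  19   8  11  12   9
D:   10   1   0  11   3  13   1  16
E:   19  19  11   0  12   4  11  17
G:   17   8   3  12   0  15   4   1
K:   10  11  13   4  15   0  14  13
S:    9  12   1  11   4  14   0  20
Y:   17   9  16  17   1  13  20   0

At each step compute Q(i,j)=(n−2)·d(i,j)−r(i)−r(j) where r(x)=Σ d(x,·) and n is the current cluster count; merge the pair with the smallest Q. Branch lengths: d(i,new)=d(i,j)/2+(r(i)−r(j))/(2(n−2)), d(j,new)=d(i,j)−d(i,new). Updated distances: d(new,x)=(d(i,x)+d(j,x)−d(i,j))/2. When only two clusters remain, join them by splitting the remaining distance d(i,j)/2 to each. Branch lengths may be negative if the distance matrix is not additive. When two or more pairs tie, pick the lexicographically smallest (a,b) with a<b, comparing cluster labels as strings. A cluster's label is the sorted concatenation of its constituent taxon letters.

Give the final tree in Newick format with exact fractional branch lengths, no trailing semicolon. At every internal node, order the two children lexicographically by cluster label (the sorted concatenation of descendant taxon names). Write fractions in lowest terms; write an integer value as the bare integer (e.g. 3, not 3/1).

1. join E+K (d=4, Q=-149) ⇒ EK; edges |E|=37/12, |K|=11/12
  updated: d(A,EK)=25/2, d(B,EK)=13, d(D,EK)=10, d(EK,G)=23/2, d(EK,S)=21/2, d(EK,Y)=13
2. join G+Y (d=1, Q=-231/2) ⇒ GY; edges |G|=-53/20, |Y|=73/20
  updated: d(A,GY)=33/2, d(B,GY)=8, d(D,GY)=9, d(EK,GY)=47/4, d(GY,S)=23/2
3. join B+D (d=1, Q=-72) ⇒ BD; edges |B|=9/4, |D|=-5/4
  updated: d(A,BD)=10, d(BD,EK)=11, d(BD,GY)=8, d(BD,S)=6
4. join BD+GY (d=8, Q=-235/4) ⇒ BDGY; edges |BD|=15/8, |GY|=49/8
  updated: d(A,BDGY)=37/4, d(BDGY,EK)=59/8, d(BDGY,S)=19/4
5. join A+S (d=9, Q=-37) ⇒ AS; edges |A|=49/8, |S|=23/8
  updated: d(AS,BDGY)=5/2, d(AS,EK)=7
6. join AS+BDGY (d=5/2, Q=-135/8) ⇒ ABDGSY; edges |AS|=17/16, |BDGY|=23/16
  updated: d(ABDGSY,EK)=95/16
7. join ABDGSY+EK (d=95/16) ⇒ ABDEGKSY; edges |ABDGSY|=95/32, |EK|=95/32
final tree: (((A:49/8,S:23/8):17/16,((B:9/4,D:-5/4):15/8,(G:-53/20,Y:73/20):49/8):23/16):95/32,(E:37/12,K:11/12):95/32)
total length: 503/16

(((A:49/8,S:23/8):17/16,((B:9/4,D:-5/4):15/8,(G:-53/20,Y:73/20):49/8):23/16):95/32,(E:37/12,K:11/12):95/32)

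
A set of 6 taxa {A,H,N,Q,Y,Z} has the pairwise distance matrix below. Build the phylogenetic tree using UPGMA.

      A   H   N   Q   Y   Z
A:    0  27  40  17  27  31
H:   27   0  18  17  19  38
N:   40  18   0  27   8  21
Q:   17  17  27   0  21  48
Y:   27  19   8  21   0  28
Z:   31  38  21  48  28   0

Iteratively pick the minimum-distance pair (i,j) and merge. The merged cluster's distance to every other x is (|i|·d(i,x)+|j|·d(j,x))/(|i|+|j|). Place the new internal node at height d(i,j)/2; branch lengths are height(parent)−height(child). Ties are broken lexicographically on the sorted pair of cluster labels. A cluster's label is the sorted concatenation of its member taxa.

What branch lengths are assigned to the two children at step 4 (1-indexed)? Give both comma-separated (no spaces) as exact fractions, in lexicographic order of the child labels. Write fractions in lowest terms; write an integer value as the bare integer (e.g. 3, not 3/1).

19/4,4

iteration 1: select N,Y (d=8); attach at lengths (4, 4); label the merged cluster NY
  updated: d(A,NY)=67/2, d(H,NY)=37/2, d(NY,Q)=24, d(NY,Z)=49/2
iteration 2: select A,Q (d=17); attach at lengths (17/2, 17/2); label the merged cluster AQ
  updated: d(AQ,H)=22, d(AQ,NY)=115/4, d(AQ,Z)=79/2
iteration 3: select H,NY (d=37/2); attach at lengths (37/4, 21/4); label the merged cluster HNY
  updated: d(AQ,HNY)=53/2, d(HNY,Z)=29
iteration 4: select AQ,HNY (d=53/2); attach at lengths (19/4, 4); label the merged cluster AHNQY
  updated: d(AHNQY,Z)=166/5
iteration 5: select AHNQY,Z (d=166/5); attach at lengths (67/20, 83/5); label the merged cluster AHNQYZ
final tree: (((A:17/2,Q:17/2):19/4,(H:37/4,(N:4,Y:4):21/4):4):67/20,Z:83/5)
total length: 341/5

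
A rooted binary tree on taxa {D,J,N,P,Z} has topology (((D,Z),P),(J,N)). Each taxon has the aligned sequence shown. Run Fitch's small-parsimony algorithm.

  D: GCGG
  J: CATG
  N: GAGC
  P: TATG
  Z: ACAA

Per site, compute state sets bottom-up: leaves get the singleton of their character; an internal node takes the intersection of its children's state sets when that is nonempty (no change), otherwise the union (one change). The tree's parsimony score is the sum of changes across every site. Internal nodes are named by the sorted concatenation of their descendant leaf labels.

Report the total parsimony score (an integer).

site 0, node DZ: D={G} ∪ Z={A} → {A,G} (+1)
site 0, node DPZ: DZ={A,G} ∪ P={T} → {A,G,T} (+1)
site 0, node JN: J={C} ∪ N={G} → {C,G} (+1)
site 0, node DJNPZ: DPZ={A,G,T} ∩ JN={C,G} → {G} (+0)
site 1, node DZ: D={C} ∩ Z={C} → {C} (+0)
site 1, node DPZ: DZ={C} ∪ P={A} → {A,C} (+1)
site 1, node JN: J={A} ∩ N={A} → {A} (+0)
site 1, node DJNPZ: DPZ={A,C} ∩ JN={A} → {A} (+0)
site 2, node DZ: D={G} ∪ Z={A} → {A,G} (+1)
site 2, node DPZ: DZ={A,G} ∪ P={T} → {A,G,T} (+1)
site 2, node JN: J={T} ∪ N={G} → {G,T} (+1)
site 2, node DJNPZ: DPZ={A,G,T} ∩ JN={G,T} → {G,T} (+0)
site 3, node DZ: D={G} ∪ Z={A} → {A,G} (+1)
site 3, node DPZ: DZ={A,G} ∩ P={G} → {G} (+0)
site 3, node JN: J={G} ∪ N={C} → {C,G} (+1)
site 3, node DJNPZ: DPZ={G} ∩ JN={C,G} → {G} (+0)
per-site changes: [3, 1, 3, 2]; total = 9

9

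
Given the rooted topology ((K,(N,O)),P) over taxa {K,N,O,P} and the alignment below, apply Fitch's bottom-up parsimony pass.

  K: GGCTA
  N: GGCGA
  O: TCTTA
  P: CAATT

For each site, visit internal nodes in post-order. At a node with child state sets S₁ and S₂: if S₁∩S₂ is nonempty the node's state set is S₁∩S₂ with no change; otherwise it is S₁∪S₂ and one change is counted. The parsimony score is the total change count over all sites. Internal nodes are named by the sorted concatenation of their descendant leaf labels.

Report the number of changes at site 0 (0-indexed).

2

site 0, node NO: N={G} ∪ O={T} → {G,T} (+1)
site 0, node KNO: K={G} ∩ NO={G,T} → {G} (+0)
site 0, node KNOP: KNO={G} ∪ P={C} → {C,G} (+1)
site 1, node NO: N={G} ∪ O={C} → {C,G} (+1)
site 1, node KNO: K={G} ∩ NO={C,G} → {G} (+0)
site 1, node KNOP: KNO={G} ∪ P={A} → {A,G} (+1)
site 2, node NO: N={C} ∪ O={T} → {C,T} (+1)
site 2, node KNO: K={C} ∩ NO={C,T} → {C} (+0)
site 2, node KNOP: KNO={C} ∪ P={A} → {A,C} (+1)
site 3, node NO: N={G} ∪ O={T} → {G,T} (+1)
site 3, node KNO: K={T} ∩ NO={G,T} → {T} (+0)
site 3, node KNOP: KNO={T} ∩ P={T} → {T} (+0)
site 4, node NO: N={A} ∩ O={A} → {A} (+0)
site 4, node KNO: K={A} ∩ NO={A} → {A} (+0)
site 4, node KNOP: KNO={A} ∪ P={T} → {A,T} (+1)
per-site changes: [2, 2, 2, 1, 1]; total = 8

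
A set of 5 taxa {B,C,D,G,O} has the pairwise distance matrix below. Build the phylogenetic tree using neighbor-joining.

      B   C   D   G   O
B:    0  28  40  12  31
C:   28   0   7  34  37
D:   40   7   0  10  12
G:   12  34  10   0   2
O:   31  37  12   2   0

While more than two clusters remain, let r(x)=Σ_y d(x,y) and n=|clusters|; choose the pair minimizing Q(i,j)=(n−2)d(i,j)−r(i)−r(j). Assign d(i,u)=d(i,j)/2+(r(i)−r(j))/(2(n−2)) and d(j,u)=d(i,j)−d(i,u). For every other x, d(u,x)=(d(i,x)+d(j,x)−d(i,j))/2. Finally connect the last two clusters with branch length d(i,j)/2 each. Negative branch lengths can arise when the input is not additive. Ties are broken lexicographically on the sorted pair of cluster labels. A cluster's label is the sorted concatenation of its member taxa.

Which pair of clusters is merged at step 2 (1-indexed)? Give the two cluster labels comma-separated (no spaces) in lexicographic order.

1. join C+D (d=7, Q=-154) ⇒ CD; edges |C|=29/3, |D|=-8/3
  updated: d(B,CD)=61/2, d(CD,G)=37/2, d(CD,O)=21
2. join B+CD (d=61/2, Q=-165/2) ⇒ BCD; edges |B|=129/8, |CD|=115/8
  updated: d(BCD,G)=0, d(BCD,O)=43/4
3. join BCD+G (d=0, Q=-51/4) ⇒ BCDG; edges |BCD|=35/8, |G|=-35/8
  updated: d(BCDG,O)=51/8
4. join BCDG+O (d=51/8) ⇒ BCDGO; edges |BCDG|=51/16, |O|=51/16
final tree: (((B:129/8,(C:29/3,D:-8/3):115/8):35/8,G:-35/8):51/16,O:51/16)
total length: 351/8

B,CD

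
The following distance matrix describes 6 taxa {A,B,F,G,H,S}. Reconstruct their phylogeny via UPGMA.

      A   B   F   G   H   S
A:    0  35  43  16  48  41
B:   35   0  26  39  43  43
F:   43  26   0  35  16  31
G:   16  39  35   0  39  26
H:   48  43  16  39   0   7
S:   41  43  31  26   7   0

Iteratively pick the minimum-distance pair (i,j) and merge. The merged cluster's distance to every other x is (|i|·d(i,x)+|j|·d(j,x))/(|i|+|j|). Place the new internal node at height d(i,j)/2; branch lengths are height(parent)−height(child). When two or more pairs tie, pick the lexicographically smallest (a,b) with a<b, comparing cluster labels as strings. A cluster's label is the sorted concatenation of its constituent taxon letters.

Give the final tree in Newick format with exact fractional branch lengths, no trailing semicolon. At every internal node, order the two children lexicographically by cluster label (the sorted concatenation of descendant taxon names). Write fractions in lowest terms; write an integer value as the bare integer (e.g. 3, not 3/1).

1. join H+S (d=7) ⇒ HS; edges |H|=7/2, |S|=7/2
  updated: d(A,HS)=89/2, d(B,HS)=43, d(F,HS)=47/2, d(G,HS)=65/2
2. join A+G (d=16) ⇒ AG; edges |A|=8, |G|=8
  updated: d(AG,B)=37, d(AG,F)=39, d(AG,HS)=77/2
3. join F+HS (d=47/2) ⇒ FHS; edges |F|=47/4, |HS|=33/4
  updated: d(AG,FHS)=116/3, d(B,FHS)=112/3
4. join AG+B (d=37) ⇒ ABG; edges |AG|=21/2, |B|=37/2
  updated: d(ABG,FHS)=344/9
5. join ABG+FHS (d=344/9) ⇒ ABFGHS; edges |ABG|=11/18, |FHS|=265/36
final tree: (((A:8,G:8):21/2,B:37/2):11/18,(F:47/4,(H:7/2,S:7/2):33/4):265/36)
total length: 2879/36

(((A:8,G:8):21/2,B:37/2):11/18,(F:47/4,(H:7/2,S:7/2):33/4):265/36)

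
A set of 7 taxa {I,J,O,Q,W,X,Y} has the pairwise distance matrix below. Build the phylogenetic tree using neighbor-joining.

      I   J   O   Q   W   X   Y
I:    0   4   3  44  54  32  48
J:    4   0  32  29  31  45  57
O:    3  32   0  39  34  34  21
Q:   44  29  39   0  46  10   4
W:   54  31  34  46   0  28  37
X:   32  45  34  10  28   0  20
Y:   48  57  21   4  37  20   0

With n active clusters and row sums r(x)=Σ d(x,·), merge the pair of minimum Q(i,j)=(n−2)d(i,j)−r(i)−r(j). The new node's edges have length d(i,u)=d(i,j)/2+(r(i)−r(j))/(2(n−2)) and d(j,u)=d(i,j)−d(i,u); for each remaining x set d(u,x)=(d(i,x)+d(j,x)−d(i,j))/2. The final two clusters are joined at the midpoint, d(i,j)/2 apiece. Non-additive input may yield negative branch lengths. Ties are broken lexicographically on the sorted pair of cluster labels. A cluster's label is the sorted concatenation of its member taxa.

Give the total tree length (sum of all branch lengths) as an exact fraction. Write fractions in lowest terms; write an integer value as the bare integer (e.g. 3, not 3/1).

601/8

1. join I+J (d=4, Q=-363) ⇒ IJ; edges |I|=7/10, |J|=33/10
  updated: d(IJ,O)=31/2, d(IJ,Q)=69/2, d(IJ,W)=81/2, d(IJ,X)=73/2, d(IJ,Y)=101/2
2. join IJ+O (d=31/2, Q=-259) ⇒ IJO; edges |IJ|=12, |O|=7/2
  updated: d(IJO,Q)=29, d(IJO,W)=59/2, d(IJO,X)=55/2, d(IJO,Y)=28
3. join IJO+W (d=59/2, Q=-166) ⇒ IJOW; edges |IJO|=31/3, |W|=115/6
  updated: d(IJOW,Q)=91/4, d(IJOW,X)=13, d(IJOW,Y)=71/4
4. join IJOW+X (d=13, Q=-141/2) ⇒ IJOWX; edges |IJOW|=73/8, |X|=31/8
  updated: d(IJOWX,Q)=79/8, d(IJOWX,Y)=99/8
5. join IJOWX+Q (d=79/8, Q=-105/4) ⇒ IJOQWX; edges |IJOWX|=73/8, |Q|=3/4
  updated: d(IJOQWX,Y)=13/4
6. join IJOQWX+Y (d=13/4) ⇒ IJOQWXY; edges |IJOQWX|=13/8, |Y|=13/8
final tree: ((((((I:7/10,J:33/10):12,O:7/2):31/3,W:115/6):73/8,X:31/8):73/8,Q:3/4):13/8,Y:13/8)
total length: 601/8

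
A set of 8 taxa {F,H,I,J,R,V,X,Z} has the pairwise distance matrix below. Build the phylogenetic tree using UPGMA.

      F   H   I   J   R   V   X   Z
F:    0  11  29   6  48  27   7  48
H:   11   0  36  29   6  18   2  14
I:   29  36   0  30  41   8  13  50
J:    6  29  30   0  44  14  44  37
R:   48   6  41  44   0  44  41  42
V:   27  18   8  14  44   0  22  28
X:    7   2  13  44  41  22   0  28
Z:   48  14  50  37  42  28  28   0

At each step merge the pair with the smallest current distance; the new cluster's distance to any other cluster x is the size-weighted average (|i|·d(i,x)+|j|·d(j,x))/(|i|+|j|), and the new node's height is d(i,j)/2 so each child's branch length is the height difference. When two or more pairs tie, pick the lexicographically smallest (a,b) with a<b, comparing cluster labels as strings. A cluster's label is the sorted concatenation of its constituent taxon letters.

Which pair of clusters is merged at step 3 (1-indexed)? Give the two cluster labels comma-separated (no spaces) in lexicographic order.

I,V

iteration 1: select H,X (d=2); attach at lengths (1, 1); label the merged cluster HX
  updated: d(F,HX)=9, d(HX,I)=49/2, d(HX,J)=73/2, d(HX,R)=47/2, d(HX,V)=20, d(HX,Z)=21
iteration 2: select F,J (d=6); attach at lengths (3, 3); label the merged cluster FJ
  updated: d(FJ,HX)=91/4, d(FJ,I)=59/2, d(FJ,R)=46, d(FJ,V)=41/2, d(FJ,Z)=85/2
iteration 3: select I,V (d=8); attach at lengths (4, 4); label the merged cluster IV
  updated: d(FJ,IV)=25, d(HX,IV)=89/4, d(IV,R)=85/2, d(IV,Z)=39
iteration 4: select HX,Z (d=21); attach at lengths (19/2, 21/2); label the merged cluster HXZ
  updated: d(FJ,HXZ)=88/3, d(HXZ,IV)=167/6, d(HXZ,R)=89/3
iteration 5: select FJ,IV (d=25); attach at lengths (19/2, 17/2); label the merged cluster FIJV
  updated: d(FIJV,HXZ)=343/12, d(FIJV,R)=177/4
iteration 6: select FIJV,HXZ (d=343/12); attach at lengths (43/24, 91/24); label the merged cluster FHIJVXZ
  updated: d(FHIJVXZ,R)=38
iteration 7: select FHIJVXZ,R (d=38); attach at lengths (113/24, 19); label the merged cluster FHIJRVXZ
final tree: ((((F:3,J:3):19/2,(I:4,V:4):17/2):43/24,((H:1,X:1):19/2,Z:21/2):91/24):113/24,R:19)
total length: 1999/24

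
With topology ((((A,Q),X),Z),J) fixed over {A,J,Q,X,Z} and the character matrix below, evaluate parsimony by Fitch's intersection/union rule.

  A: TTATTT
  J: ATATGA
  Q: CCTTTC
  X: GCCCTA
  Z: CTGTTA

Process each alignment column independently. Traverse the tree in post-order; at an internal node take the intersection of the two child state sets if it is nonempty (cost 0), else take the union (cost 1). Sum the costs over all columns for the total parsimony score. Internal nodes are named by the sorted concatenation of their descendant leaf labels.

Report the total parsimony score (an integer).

12

[col 0] AQ: children A:{T}, Q:{C} ∪→ {C,T}; cost 1
[col 0] AQX: children AQ:{C,T}, X:{G} ∪→ {C,G,T}; cost 1
[col 0] AQXZ: children AQX:{C,G,T}, Z:{C} ∩→ {C}; cost 0
[col 0] AJQXZ: children AQXZ:{C}, J:{A} ∪→ {A,C}; cost 1
[col 1] AQ: children A:{T}, Q:{C} ∪→ {C,T}; cost 1
[col 1] AQX: children AQ:{C,T}, X:{C} ∩→ {C}; cost 0
[col 1] AQXZ: children AQX:{C}, Z:{T} ∪→ {C,T}; cost 1
[col 1] AJQXZ: children AQXZ:{C,T}, J:{T} ∩→ {T}; cost 0
[col 2] AQ: children A:{A}, Q:{T} ∪→ {A,T}; cost 1
[col 2] AQX: children AQ:{A,T}, X:{C} ∪→ {A,C,T}; cost 1
[col 2] AQXZ: children AQX:{A,C,T}, Z:{G} ∪→ {A,C,G,T}; cost 1
[col 2] AJQXZ: children AQXZ:{A,C,G,T}, J:{A} ∩→ {A}; cost 0
[col 3] AQ: children A:{T}, Q:{T} ∩→ {T}; cost 0
[col 3] AQX: children AQ:{T}, X:{C} ∪→ {C,T}; cost 1
[col 3] AQXZ: children AQX:{C,T}, Z:{T} ∩→ {T}; cost 0
[col 3] AJQXZ: children AQXZ:{T}, J:{T} ∩→ {T}; cost 0
[col 4] AQ: children A:{T}, Q:{T} ∩→ {T}; cost 0
[col 4] AQX: children AQ:{T}, X:{T} ∩→ {T}; cost 0
[col 4] AQXZ: children AQX:{T}, Z:{T} ∩→ {T}; cost 0
[col 4] AJQXZ: children AQXZ:{T}, J:{G} ∪→ {G,T}; cost 1
[col 5] AQ: children A:{T}, Q:{C} ∪→ {C,T}; cost 1
[col 5] AQX: children AQ:{C,T}, X:{A} ∪→ {A,C,T}; cost 1
[col 5] AQXZ: children AQX:{A,C,T}, Z:{A} ∩→ {A}; cost 0
[col 5] AJQXZ: children AQXZ:{A}, J:{A} ∩→ {A}; cost 0
per-site changes: [3, 2, 3, 1, 1, 2]; total = 12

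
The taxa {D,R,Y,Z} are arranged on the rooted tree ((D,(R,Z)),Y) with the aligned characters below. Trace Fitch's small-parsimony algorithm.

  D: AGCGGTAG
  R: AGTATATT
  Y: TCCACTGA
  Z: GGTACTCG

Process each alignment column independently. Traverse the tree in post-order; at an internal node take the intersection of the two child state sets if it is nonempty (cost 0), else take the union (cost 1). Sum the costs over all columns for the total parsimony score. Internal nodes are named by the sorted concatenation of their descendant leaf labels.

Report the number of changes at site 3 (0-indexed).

RZ@0: {A} ∪ {G} = {A,G} (union, +1)
DRZ@0: {A} ∩ {A,G} = {A} (intersection, +0)
DRYZ@0: {A} ∪ {T} = {A,T} (union, +1)
RZ@1: {G} ∩ {G} = {G} (intersection, +0)
DRZ@1: {G} ∩ {G} = {G} (intersection, +0)
DRYZ@1: {G} ∪ {C} = {C,G} (union, +1)
RZ@2: {T} ∩ {T} = {T} (intersection, +0)
DRZ@2: {C} ∪ {T} = {C,T} (union, +1)
DRYZ@2: {C,T} ∩ {C} = {C} (intersection, +0)
RZ@3: {A} ∩ {A} = {A} (intersection, +0)
DRZ@3: {G} ∪ {A} = {A,G} (union, +1)
DRYZ@3: {A,G} ∩ {A} = {A} (intersection, +0)
RZ@4: {T} ∪ {C} = {C,T} (union, +1)
DRZ@4: {G} ∪ {C,T} = {C,G,T} (union, +1)
DRYZ@4: {C,G,T} ∩ {C} = {C} (intersection, +0)
RZ@5: {A} ∪ {T} = {A,T} (union, +1)
DRZ@5: {T} ∩ {A,T} = {T} (intersection, +0)
DRYZ@5: {T} ∩ {T} = {T} (intersection, +0)
RZ@6: {T} ∪ {C} = {C,T} (union, +1)
DRZ@6: {A} ∪ {C,T} = {A,C,T} (union, +1)
DRYZ@6: {A,C,T} ∪ {G} = {A,C,G,T} (union, +1)
RZ@7: {T} ∪ {G} = {G,T} (union, +1)
DRZ@7: {G} ∩ {G,T} = {G} (intersection, +0)
DRYZ@7: {G} ∪ {A} = {A,G} (union, +1)
per-site changes: [2, 1, 1, 1, 2, 1, 3, 2]; total = 13

1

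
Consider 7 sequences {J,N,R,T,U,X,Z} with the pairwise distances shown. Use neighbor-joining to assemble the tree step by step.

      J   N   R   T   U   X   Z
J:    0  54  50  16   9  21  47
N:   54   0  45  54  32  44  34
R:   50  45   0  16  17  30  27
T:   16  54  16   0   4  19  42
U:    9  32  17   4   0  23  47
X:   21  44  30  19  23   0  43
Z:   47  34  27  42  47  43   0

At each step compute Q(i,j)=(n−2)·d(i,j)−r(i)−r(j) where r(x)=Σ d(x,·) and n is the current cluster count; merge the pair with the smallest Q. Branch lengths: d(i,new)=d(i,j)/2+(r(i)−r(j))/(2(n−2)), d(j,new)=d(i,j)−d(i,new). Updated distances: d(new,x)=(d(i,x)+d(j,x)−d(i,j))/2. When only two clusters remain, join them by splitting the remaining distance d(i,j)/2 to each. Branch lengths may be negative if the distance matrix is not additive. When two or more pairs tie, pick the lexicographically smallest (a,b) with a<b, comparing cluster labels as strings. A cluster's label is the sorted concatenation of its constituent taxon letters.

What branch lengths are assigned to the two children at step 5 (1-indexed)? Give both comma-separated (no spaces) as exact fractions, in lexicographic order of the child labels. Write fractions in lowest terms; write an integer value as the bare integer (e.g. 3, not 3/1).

49/16,75/16

iteration 1: select N,Z (d=34, Q=-333); attach at lengths (193/10, 147/10); label the merged cluster NZ
  updated: d(J,NZ)=67/2, d(NZ,R)=19, d(NZ,T)=31, d(NZ,U)=45/2, d(NZ,X)=53/2
iteration 2: select NZ,R (d=19, Q=-377/2); attach at lengths (153/16, 151/16); label the merged cluster NRZ
  updated: d(J,NRZ)=129/4, d(NRZ,T)=14, d(NRZ,U)=41/4, d(NRZ,X)=75/4
iteration 3: select NRZ,X (d=75/4, Q=-403/4); attach at lengths (199/24, 251/24); label the merged cluster NRXZ
  updated: d(J,NRXZ)=69/4, d(NRXZ,T)=57/8, d(NRXZ,U)=29/4
iteration 4: select J,U (d=9, Q=-89/2); attach at lengths (10, -1); label the merged cluster JU
  updated: d(JU,NRXZ)=31/4, d(JU,T)=11/2
iteration 5: select JU,NRXZ (d=31/4, Q=-163/8); attach at lengths (49/16, 75/16); label the merged cluster JNRUXZ
  updated: d(JNRUXZ,T)=39/16
iteration 6: select JNRUXZ,T (d=39/16); attach at lengths (39/32, 39/32); label the merged cluster JNRTUXZ
final tree: (((J:10,U:-1):49/16,(((N:193/10,Z:147/10):153/16,R:151/16):199/24,X:251/24):75/16):39/32,T:39/32)
total length: 1455/16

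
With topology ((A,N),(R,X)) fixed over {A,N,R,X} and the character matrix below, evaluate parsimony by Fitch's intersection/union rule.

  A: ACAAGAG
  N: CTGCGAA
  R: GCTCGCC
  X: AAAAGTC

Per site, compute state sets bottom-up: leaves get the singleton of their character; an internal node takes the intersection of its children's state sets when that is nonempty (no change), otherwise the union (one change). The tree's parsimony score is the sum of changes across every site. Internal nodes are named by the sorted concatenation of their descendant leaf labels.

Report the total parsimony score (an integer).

AN@0: {A} ∪ {C} = {A,C} (union, +1)
RX@0: {G} ∪ {A} = {A,G} (union, +1)
ANRX@0: {A,C} ∩ {A,G} = {A} (intersection, +0)
AN@1: {C} ∪ {T} = {C,T} (union, +1)
RX@1: {C} ∪ {A} = {A,C} (union, +1)
ANRX@1: {C,T} ∩ {A,C} = {C} (intersection, +0)
AN@2: {A} ∪ {G} = {A,G} (union, +1)
RX@2: {T} ∪ {A} = {A,T} (union, +1)
ANRX@2: {A,G} ∩ {A,T} = {A} (intersection, +0)
AN@3: {A} ∪ {C} = {A,C} (union, +1)
RX@3: {C} ∪ {A} = {A,C} (union, +1)
ANRX@3: {A,C} ∩ {A,C} = {A,C} (intersection, +0)
AN@4: {G} ∩ {G} = {G} (intersection, +0)
RX@4: {G} ∩ {G} = {G} (intersection, +0)
ANRX@4: {G} ∩ {G} = {G} (intersection, +0)
AN@5: {A} ∩ {A} = {A} (intersection, +0)
RX@5: {C} ∪ {T} = {C,T} (union, +1)
ANRX@5: {A} ∪ {C,T} = {A,C,T} (union, +1)
AN@6: {G} ∪ {A} = {A,G} (union, +1)
RX@6: {C} ∩ {C} = {C} (intersection, +0)
ANRX@6: {A,G} ∪ {C} = {A,C,G} (union, +1)
per-site changes: [2, 2, 2, 2, 0, 2, 2]; total = 12

12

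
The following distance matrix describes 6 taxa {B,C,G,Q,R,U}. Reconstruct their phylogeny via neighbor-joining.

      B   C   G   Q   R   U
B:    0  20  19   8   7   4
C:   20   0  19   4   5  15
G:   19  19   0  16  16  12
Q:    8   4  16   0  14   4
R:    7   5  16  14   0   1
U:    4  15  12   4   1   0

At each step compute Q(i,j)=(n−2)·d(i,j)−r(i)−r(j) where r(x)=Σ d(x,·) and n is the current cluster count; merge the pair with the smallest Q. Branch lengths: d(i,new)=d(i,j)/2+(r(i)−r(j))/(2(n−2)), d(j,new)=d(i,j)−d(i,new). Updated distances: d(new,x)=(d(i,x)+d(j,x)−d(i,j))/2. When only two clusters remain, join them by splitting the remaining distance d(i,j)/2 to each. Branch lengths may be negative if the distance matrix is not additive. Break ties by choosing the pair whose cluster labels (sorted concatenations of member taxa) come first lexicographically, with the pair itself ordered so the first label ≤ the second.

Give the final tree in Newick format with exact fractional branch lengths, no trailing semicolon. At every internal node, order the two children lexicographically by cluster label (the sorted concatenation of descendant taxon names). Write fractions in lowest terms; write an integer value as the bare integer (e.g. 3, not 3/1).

(((B:79/16,U:-15/16):7/16,((C:33/8,Q:-1/8):53/12,G:133/12):39/16):25/32,R:25/32)

iteration 1: select C,Q (d=4, Q=-93); attach at lengths (33/8, -1/8); label the merged cluster CQ
  updated: d(B,CQ)=12, d(CQ,G)=31/2, d(CQ,R)=15/2, d(CQ,U)=15/2
iteration 2: select CQ,G (d=31/2, Q=-117/2); attach at lengths (53/12, 133/12); label the merged cluster CGQ
  updated: d(B,CGQ)=31/4, d(CGQ,R)=4, d(CGQ,U)=2
iteration 3: select B,U (d=4, Q=-71/4); attach at lengths (79/16, -15/16); label the merged cluster BU
  updated: d(BU,CGQ)=23/8, d(BU,R)=2
iteration 4: select BU,CGQ (d=23/8, Q=-71/8); attach at lengths (7/16, 39/16); label the merged cluster BCGQU
  updated: d(BCGQU,R)=25/16
iteration 5: select BCGQU,R (d=25/16); attach at lengths (25/32, 25/32); label the merged cluster BCGQRU
final tree: (((B:79/16,U:-15/16):7/16,((C:33/8,Q:-1/8):53/12,G:133/12):39/16):25/32,R:25/32)
total length: 447/16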